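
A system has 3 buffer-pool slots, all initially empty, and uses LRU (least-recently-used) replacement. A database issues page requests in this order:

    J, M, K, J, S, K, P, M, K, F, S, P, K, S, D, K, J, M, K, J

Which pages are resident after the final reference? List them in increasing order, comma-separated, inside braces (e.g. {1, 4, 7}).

J -> fault, frames {J}
M -> fault, frames {J,M}
K -> fault, frames {J,M,K}
J -> hit
S -> fault, evict M, frames {K,J,S}
K -> hit
P -> fault, evict J, frames {S,K,P}
M -> fault, evict S, frames {K,P,M}
K -> hit
F -> fault, evict P, frames {M,K,F}
S -> fault, evict M, frames {K,F,S}
P -> fault, evict K, frames {F,S,P}
K -> fault, evict F, frames {S,P,K}
S -> hit
D -> fault, evict P, frames {K,S,D}
K -> hit
J -> fault, evict S, frames {D,K,J}
M -> fault, evict D, frames {K,J,M}
K -> hit
J -> hit

{J, K, M}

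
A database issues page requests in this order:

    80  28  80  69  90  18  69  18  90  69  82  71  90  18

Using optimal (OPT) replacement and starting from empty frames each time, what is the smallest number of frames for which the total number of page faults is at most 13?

2

f=1: 14 faults
f=2: 9 faults
f=3: 7 faults
f=4: 7 faults
f=5: 7 faults
f=6: 7 faults
f=7: 7 faults
Smallest f with faults ≤ 13 is 2.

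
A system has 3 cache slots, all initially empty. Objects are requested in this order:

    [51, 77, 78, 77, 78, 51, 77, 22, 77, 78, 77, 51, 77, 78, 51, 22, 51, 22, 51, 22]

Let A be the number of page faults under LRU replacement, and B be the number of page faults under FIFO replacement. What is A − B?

-2

Under LRU: F F F . . . . F . F . F . . . F . . . . → 7 faults.
Under FIFO: F F F . . . . F . . . F F F . F F . . . → 9 faults.
A − B = 7 − 9 = -2.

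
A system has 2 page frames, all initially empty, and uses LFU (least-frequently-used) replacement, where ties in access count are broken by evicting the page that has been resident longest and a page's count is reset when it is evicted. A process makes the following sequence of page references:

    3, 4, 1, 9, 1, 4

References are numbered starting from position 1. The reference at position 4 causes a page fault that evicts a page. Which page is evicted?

pos 1: 3 → miss, frames [3]
pos 2: 4 → miss, frames [3, 4]
pos 3: 1 → miss, evict 3, frames [4, 1]
pos 4: 9 → miss, evict 4, frames [1, 9]
At position 4, page 4 is evicted.

4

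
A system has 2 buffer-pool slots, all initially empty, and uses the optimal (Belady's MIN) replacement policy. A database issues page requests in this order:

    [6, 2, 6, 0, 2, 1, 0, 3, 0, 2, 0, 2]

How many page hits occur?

6: fault, frames (6)
2: fault, frames (6 2)
6: hit
0: fault, evict 6, frames (2 0)
2: hit
1: fault, evict 2, frames (0 1)
0: hit
3: fault, evict 1, frames (0 3)
0: hit
2: fault, evict 3, frames (0 2)
0: hit
2: hit
Hits: 6.

6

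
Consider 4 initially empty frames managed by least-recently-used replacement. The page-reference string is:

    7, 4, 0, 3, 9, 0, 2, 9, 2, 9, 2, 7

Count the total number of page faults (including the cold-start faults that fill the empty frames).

7 -> miss, frames [7]
4 -> miss, frames [7, 4]
0 -> miss, frames [7, 4, 0]
3 -> miss, frames [7, 4, 0, 3]
9 -> miss, evict 7, frames [4, 0, 3, 9]
0 -> hit
2 -> miss, evict 4, frames [3, 9, 0, 2]
9 -> hit
2 -> hit
9 -> hit
2 -> hit
7 -> miss, evict 3, frames [0, 9, 2, 7]
Page faults: 7.

7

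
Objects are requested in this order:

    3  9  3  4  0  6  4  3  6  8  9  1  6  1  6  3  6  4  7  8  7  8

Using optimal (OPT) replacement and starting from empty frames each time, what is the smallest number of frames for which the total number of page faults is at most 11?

f=1: 22 faults
f=2: 13 faults
f=3: 11 faults
f=4: 9 faults
f=5: 8 faults
f=6: 8 faults
f=7: 8 faults
f=8: 8 faults
Smallest f with faults ≤ 11 is 3.

3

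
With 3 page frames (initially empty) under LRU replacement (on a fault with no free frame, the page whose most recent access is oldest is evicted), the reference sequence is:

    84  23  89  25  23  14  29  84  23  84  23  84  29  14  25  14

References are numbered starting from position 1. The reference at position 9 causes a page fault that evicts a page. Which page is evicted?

pos 1: 84 -> fault, frames [84]
pos 2: 23 -> fault, frames [84, 23]
pos 3: 89 -> fault, frames [84, 23, 89]
pos 4: 25 -> fault, evict 84, frames [23, 89, 25]
pos 5: 23 -> hit
pos 6: 14 -> fault, evict 89, frames [25, 23, 14]
pos 7: 29 -> fault, evict 25, frames [23, 14, 29]
pos 8: 84 -> fault, evict 23, frames [14, 29, 84]
pos 9: 23 -> fault, evict 14, frames [29, 84, 23]
At position 9, page 14 is evicted.

14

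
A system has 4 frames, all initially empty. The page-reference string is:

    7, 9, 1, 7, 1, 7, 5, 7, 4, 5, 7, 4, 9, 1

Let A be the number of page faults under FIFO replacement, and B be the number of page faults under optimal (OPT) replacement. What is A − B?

Under FIFO: F F F . . . F . F . F . F F → 8 faults.
Under OPT: F F F . . . F . F . . . . F → 6 faults.
A − B = 8 − 6 = 2.

2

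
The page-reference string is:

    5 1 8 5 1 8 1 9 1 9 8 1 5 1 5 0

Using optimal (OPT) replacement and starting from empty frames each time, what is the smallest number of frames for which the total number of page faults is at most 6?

3

f=1: 16 faults
f=2: 8 faults
f=3: 6 faults
f=4: 5 faults
f=5: 5 faults
Smallest f with faults ≤ 6 is 3.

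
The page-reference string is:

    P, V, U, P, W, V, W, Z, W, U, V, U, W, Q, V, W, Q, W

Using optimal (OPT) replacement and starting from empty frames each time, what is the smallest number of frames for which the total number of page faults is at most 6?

4

f=1: 18 faults
f=2: 11 faults
f=3: 7 faults
f=4: 6 faults
f=5: 6 faults
f=6: 6 faults
Smallest f with faults ≤ 6 is 4.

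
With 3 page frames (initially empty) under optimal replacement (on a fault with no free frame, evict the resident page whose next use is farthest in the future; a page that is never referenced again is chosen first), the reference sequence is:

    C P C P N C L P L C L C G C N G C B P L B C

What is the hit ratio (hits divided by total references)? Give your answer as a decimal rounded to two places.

C → fault, frames [C]
P → fault, frames [C, P]
C → hit
P → hit
N → fault, frames [C, P, N]
C → hit
L → fault, evict N, frames [C, P, L]
P → hit
L → hit
C → hit
L → hit
C → hit
G → fault, evict L, frames [C, P, G]
C → hit
N → fault, evict P, frames [C, G, N]
G → hit
C → hit
B → fault, evict N, frames [C, G, B]
P → fault, evict G, frames [C, B, P]
L → fault, evict P, frames [C, B, L]
B → hit
C → hit
Hits: 13 of 22 references → 13/22 = 0.5909.

0.59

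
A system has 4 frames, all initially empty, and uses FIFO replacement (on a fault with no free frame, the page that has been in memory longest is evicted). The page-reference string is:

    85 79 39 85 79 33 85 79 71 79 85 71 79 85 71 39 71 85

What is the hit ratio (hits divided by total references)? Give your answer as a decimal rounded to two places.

0.56

85 → miss, frames [85]
79 → miss, frames [85, 79]
39 → miss, frames [85, 79, 39]
85 → hit
79 → hit
33 → miss, frames [85, 79, 39, 33]
85 → hit
79 → hit
71 → miss, evict 85, frames [79, 39, 33, 71]
79 → hit
85 → miss, evict 79, frames [39, 33, 71, 85]
71 → hit
79 → miss, evict 39, frames [33, 71, 85, 79]
85 → hit
71 → hit
39 → miss, evict 33, frames [71, 85, 79, 39]
71 → hit
85 → hit
Hits: 10 of 18 references → 10/18 = 0.5556.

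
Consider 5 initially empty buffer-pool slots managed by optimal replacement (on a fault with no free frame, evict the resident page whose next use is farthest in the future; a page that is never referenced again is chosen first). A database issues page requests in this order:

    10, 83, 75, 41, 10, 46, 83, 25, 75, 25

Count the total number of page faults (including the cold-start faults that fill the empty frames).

10 → fault, frames [10]
83 → fault, frames [10, 83]
75 → fault, frames [10, 83, 75]
41 → fault, frames [10, 83, 75, 41]
10 → hit
46 → fault, frames [10, 83, 75, 41, 46]
83 → hit
25 → fault, evict 46, frames [10, 83, 75, 41, 25]
75 → hit
25 → hit
Page faults: 6.

6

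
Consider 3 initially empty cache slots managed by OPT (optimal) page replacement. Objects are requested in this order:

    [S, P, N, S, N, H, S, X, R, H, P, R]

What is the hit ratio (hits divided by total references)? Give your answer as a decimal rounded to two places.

S → fault, frames {S}
P → fault, frames {S,P}
N → fault, frames {S,P,N}
S → hit
N → hit
H → fault, evict N, frames {S,P,H}
S → hit
X → fault, evict S, frames {P,H,X}
R → fault, evict X, frames {P,H,R}
H → hit
P → hit
R → hit
Hits: 6 of 12 references → 6/12 = 0.5000.

0.50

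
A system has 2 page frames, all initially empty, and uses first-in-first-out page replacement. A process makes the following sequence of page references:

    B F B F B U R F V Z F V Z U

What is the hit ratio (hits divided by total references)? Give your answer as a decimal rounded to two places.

0.21

B: miss, frames (B)
F: miss, frames (B F)
B: hit
F: hit
B: hit
U: miss, evict B, frames (F U)
R: miss, evict F, frames (U R)
F: miss, evict U, frames (R F)
V: miss, evict R, frames (F V)
Z: miss, evict F, frames (V Z)
F: miss, evict V, frames (Z F)
V: miss, evict Z, frames (F V)
Z: miss, evict F, frames (V Z)
U: miss, evict V, frames (Z U)
Hits: 3 of 14 references → 3/14 = 0.2143.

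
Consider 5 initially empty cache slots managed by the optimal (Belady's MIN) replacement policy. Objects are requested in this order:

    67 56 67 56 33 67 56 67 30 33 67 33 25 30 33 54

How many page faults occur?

6

67 -> fault, frames [67]
56 -> fault, frames [67, 56]
67 -> hit
56 -> hit
33 -> fault, frames [67, 56, 33]
67 -> hit
56 -> hit
67 -> hit
30 -> fault, frames [67, 56, 33, 30]
33 -> hit
67 -> hit
33 -> hit
25 -> fault, frames [67, 56, 33, 30, 25]
30 -> hit
33 -> hit
54 -> fault, evict 25, frames [67, 56, 33, 30, 54]
Page faults: 6.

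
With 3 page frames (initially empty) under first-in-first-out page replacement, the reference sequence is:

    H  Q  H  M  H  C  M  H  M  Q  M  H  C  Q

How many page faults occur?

H: miss, frames {H}
Q: miss, frames {H,Q}
H: hit
M: miss, frames {H,Q,M}
H: hit
C: miss, evict H, frames {Q,M,C}
M: hit
H: miss, evict Q, frames {M,C,H}
M: hit
Q: miss, evict M, frames {C,H,Q}
M: miss, evict C, frames {H,Q,M}
H: hit
C: miss, evict H, frames {Q,M,C}
Q: hit
Page faults: 8.

8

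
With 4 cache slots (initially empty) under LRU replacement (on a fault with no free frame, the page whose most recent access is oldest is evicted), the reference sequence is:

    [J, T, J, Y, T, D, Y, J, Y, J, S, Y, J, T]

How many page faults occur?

6

J → miss, frames (J)
T → miss, frames (J T)
J → hit
Y → miss, frames (T J Y)
T → hit
D → miss, frames (J Y T D)
Y → hit
J → hit
Y → hit
J → hit
S → miss, evict T, frames (D Y J S)
Y → hit
J → hit
T → miss, evict D, frames (S Y J T)
Page faults: 6.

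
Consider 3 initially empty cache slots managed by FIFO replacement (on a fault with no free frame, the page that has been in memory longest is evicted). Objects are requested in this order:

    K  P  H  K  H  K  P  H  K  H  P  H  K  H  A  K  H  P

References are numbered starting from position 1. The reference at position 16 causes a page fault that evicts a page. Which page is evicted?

pos 1: K -> miss, frames [K]
pos 2: P -> miss, frames [K, P]
pos 3: H -> miss, frames [K, P, H]
pos 4: K -> hit
pos 5: H -> hit
pos 6: K -> hit
pos 7: P -> hit
pos 8: H -> hit
pos 9: K -> hit
pos 10: H -> hit
pos 11: P -> hit
pos 12: H -> hit
pos 13: K -> hit
pos 14: H -> hit
pos 15: A -> miss, evict K, frames [P, H, A]
pos 16: K -> miss, evict P, frames [H, A, K]
At position 16, page P is evicted.

P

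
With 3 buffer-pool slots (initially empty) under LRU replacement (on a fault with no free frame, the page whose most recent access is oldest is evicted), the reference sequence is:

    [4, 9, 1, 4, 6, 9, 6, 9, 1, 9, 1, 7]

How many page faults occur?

7

4: miss, frames {4}
9: miss, frames {4,9}
1: miss, frames {4,9,1}
4: hit
6: miss, evict 9, frames {1,4,6}
9: miss, evict 1, frames {4,6,9}
6: hit
9: hit
1: miss, evict 4, frames {6,9,1}
9: hit
1: hit
7: miss, evict 6, frames {9,1,7}
Page faults: 7.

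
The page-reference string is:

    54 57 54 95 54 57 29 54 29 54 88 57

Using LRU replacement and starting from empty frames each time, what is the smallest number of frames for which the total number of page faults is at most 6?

3

f=1: 12 faults
f=2: 8 faults
f=3: 6 faults
f=4: 5 faults
f=5: 5 faults
Smallest f with faults ≤ 6 is 3.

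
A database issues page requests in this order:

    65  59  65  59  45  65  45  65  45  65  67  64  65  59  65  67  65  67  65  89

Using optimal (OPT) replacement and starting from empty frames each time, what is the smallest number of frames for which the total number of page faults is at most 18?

f=1: 20 faults
f=2: 8 faults
f=3: 7 faults
f=4: 6 faults
f=5: 6 faults
f=6: 6 faults
Smallest f with faults ≤ 18 is 2.

2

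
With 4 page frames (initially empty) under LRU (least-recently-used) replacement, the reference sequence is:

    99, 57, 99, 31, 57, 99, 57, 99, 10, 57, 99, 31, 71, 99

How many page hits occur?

99: miss, frames (99)
57: miss, frames (99 57)
99: hit
31: miss, frames (57 99 31)
57: hit
99: hit
57: hit
99: hit
10: miss, frames (31 57 99 10)
57: hit
99: hit
31: hit
71: miss, evict 10, frames (57 99 31 71)
99: hit
Hits: 9.

9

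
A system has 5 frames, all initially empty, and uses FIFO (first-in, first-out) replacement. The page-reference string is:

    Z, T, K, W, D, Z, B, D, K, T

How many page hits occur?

Z: fault, frames {Z}
T: fault, frames {Z,T}
K: fault, frames {Z,T,K}
W: fault, frames {Z,T,K,W}
D: fault, frames {Z,T,K,W,D}
Z: hit
B: fault, evict Z, frames {T,K,W,D,B}
D: hit
K: hit
T: hit
Hits: 4.

4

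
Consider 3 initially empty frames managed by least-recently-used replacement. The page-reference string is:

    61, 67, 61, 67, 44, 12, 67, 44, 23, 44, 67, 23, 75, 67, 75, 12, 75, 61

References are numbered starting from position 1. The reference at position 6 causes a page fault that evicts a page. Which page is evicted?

pos 1: 61 → miss, frames [61]
pos 2: 67 → miss, frames [61, 67]
pos 3: 61 → hit
pos 4: 67 → hit
pos 5: 44 → miss, frames [61, 67, 44]
pos 6: 12 → miss, evict 61, frames [67, 44, 12]
At position 6, page 61 is evicted.

61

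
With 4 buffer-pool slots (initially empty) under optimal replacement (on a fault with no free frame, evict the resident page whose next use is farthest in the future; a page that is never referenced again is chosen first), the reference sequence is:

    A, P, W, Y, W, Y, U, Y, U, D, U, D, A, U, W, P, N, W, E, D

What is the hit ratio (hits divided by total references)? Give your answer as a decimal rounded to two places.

A -> fault, frames (A)
P -> fault, frames (A P)
W -> fault, frames (A P W)
Y -> fault, frames (A P W Y)
W -> hit
Y -> hit
U -> fault, evict P, frames (A W Y U)
Y -> hit
U -> hit
D -> fault, evict Y, frames (A W U D)
U -> hit
D -> hit
A -> hit
U -> hit
W -> hit
P -> fault, evict U, frames (A W D P)
N -> fault, evict P, frames (A W D N)
W -> hit
E -> fault, evict N, frames (A W D E)
D -> hit
Hits: 11 of 20 references → 11/20 = 0.5500.

0.55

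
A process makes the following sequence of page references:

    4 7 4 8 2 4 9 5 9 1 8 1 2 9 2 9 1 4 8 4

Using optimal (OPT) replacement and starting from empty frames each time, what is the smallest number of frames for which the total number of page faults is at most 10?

3

f=1: 20 faults
f=2: 13 faults
f=3: 10 faults
f=4: 8 faults
f=5: 7 faults
f=6: 7 faults
f=7: 7 faults
Smallest f with faults ≤ 10 is 3.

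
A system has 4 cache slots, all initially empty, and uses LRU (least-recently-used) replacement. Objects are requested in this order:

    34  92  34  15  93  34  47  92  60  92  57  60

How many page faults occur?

8

34 → miss, frames [34]
92 → miss, frames [34, 92]
34 → hit
15 → miss, frames [92, 34, 15]
93 → miss, frames [92, 34, 15, 93]
34 → hit
47 → miss, evict 92, frames [15, 93, 34, 47]
92 → miss, evict 15, frames [93, 34, 47, 92]
60 → miss, evict 93, frames [34, 47, 92, 60]
92 → hit
57 → miss, evict 34, frames [47, 60, 92, 57]
60 → hit
Page faults: 8.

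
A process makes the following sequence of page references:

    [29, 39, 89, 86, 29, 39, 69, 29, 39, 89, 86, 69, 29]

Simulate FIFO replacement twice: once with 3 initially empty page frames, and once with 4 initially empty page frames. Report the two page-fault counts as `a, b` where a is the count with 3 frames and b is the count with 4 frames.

3 frames: F F F F F F F . . F F . F → 10 faults.
4 frames: F F F F . . F F F F F F F → 11 faults.
11 > 10: adding a frame increased faults — Belady's anomaly.

10, 11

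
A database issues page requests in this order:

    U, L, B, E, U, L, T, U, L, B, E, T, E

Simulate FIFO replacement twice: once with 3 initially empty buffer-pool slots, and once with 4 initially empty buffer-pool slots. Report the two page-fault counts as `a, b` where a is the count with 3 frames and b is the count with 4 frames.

9, 10

3 frames: F F F F F F F . . F F . . → 9 faults.
4 frames: F F F F . . F F F F F F . → 10 faults.
10 > 9: adding a frame increased faults — Belady's anomaly.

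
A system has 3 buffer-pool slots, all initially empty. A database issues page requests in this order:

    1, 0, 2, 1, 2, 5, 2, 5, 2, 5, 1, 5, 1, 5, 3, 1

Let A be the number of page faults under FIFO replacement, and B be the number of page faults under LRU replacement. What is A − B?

1

Under FIFO: F F F . . F . . . . F . . . F . → 6 faults.
Under LRU: F F F . . F . . . . . . . . F . → 5 faults.
A − B = 6 − 5 = 1.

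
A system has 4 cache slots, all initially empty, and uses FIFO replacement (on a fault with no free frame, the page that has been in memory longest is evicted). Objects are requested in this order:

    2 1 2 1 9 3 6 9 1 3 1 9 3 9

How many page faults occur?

5

2 -> fault, frames {2}
1 -> fault, frames {2,1}
2 -> hit
1 -> hit
9 -> fault, frames {2,1,9}
3 -> fault, frames {2,1,9,3}
6 -> fault, evict 2, frames {1,9,3,6}
9 -> hit
1 -> hit
3 -> hit
1 -> hit
9 -> hit
3 -> hit
9 -> hit
Page faults: 5.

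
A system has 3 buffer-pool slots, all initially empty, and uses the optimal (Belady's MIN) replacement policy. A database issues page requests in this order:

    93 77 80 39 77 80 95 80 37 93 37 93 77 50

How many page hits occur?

6

93 → miss, frames (93)
77 → miss, frames (93 77)
80 → miss, frames (93 77 80)
39 → miss, evict 93, frames (77 80 39)
77 → hit
80 → hit
95 → miss, evict 39, frames (77 80 95)
80 → hit
37 → miss, evict 95, frames (77 80 37)
93 → miss, evict 80, frames (77 37 93)
37 → hit
93 → hit
77 → hit
50 → miss, evict 93, frames (77 37 50)
Hits: 6.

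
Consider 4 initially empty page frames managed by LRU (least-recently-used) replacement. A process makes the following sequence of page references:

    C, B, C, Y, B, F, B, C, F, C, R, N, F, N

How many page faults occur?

6

C → miss, frames {C}
B → miss, frames {C,B}
C → hit
Y → miss, frames {B,C,Y}
B → hit
F → miss, frames {C,Y,B,F}
B → hit
C → hit
F → hit
C → hit
R → miss, evict Y, frames {B,F,C,R}
N → miss, evict B, frames {F,C,R,N}
F → hit
N → hit
Page faults: 6.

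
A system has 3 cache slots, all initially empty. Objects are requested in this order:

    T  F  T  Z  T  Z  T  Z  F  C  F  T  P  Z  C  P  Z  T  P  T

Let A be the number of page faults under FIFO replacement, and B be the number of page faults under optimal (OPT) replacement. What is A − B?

3

Under FIFO: F F . F . . . . . F . F F F F . . F F . → 10 faults.
Under OPT: F F . F . . . . . F . . F F . . . F . . → 7 faults.
A − B = 10 − 7 = 3.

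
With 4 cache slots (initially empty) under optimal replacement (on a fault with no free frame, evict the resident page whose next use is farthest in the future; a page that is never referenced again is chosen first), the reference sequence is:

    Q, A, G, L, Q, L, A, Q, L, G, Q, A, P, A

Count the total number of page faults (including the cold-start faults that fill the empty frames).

5

Q → miss, frames (Q)
A → miss, frames (Q A)
G → miss, frames (Q A G)
L → miss, frames (Q A G L)
Q → hit
L → hit
A → hit
Q → hit
L → hit
G → hit
Q → hit
A → hit
P → miss, evict L, frames (Q A G P)
A → hit
Page faults: 5.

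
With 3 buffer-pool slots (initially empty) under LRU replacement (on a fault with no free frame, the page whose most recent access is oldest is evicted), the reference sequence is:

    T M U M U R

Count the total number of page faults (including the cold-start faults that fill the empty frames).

4

T → miss, frames {T}
M → miss, frames {T,M}
U → miss, frames {T,M,U}
M → hit
U → hit
R → miss, evict T, frames {M,U,R}
Page faults: 4.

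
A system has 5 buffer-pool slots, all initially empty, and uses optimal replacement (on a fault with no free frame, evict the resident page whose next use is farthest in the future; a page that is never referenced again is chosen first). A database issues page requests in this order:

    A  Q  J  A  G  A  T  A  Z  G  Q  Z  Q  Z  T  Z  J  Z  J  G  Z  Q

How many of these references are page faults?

6

A → miss, frames [A]
Q → miss, frames [A, Q]
J → miss, frames [A, Q, J]
A → hit
G → miss, frames [A, Q, J, G]
A → hit
T → miss, frames [A, Q, J, G, T]
A → hit
Z → miss, evict A, frames [Q, J, G, T, Z]
G → hit
Q → hit
Z → hit
Q → hit
Z → hit
T → hit
Z → hit
J → hit
Z → hit
J → hit
G → hit
Z → hit
Q → hit
Page faults: 6.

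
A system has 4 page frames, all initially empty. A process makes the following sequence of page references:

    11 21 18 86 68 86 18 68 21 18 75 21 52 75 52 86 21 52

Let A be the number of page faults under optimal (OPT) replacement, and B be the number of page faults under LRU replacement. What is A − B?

-1

Under OPT: F F F F F . . . . . F . F . . . . . → 7 faults.
Under LRU: F F F F F . . . . . F . F . . F . . → 8 faults.
A − B = 7 − 8 = -1.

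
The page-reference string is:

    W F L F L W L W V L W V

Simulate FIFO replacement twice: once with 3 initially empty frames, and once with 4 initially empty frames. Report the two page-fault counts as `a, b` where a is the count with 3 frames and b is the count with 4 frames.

5, 4

3 frames: F F F . . . . . F . F . → 5 faults.
4 frames: F F F . . . . . F . . . → 4 faults.
4 < 5: adding a frame reduced faults, as is typical.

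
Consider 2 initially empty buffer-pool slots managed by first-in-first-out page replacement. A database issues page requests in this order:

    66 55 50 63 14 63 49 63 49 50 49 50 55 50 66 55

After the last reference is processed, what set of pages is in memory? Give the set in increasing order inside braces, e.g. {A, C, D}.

66 → fault, frames {66}
55 → fault, frames {66,55}
50 → fault, evict 66, frames {55,50}
63 → fault, evict 55, frames {50,63}
14 → fault, evict 50, frames {63,14}
63 → hit
49 → fault, evict 63, frames {14,49}
63 → fault, evict 14, frames {49,63}
49 → hit
50 → fault, evict 49, frames {63,50}
49 → fault, evict 63, frames {50,49}
50 → hit
55 → fault, evict 50, frames {49,55}
50 → fault, evict 49, frames {55,50}
66 → fault, evict 55, frames {50,66}
55 → fault, evict 50, frames {66,55}

{55, 66}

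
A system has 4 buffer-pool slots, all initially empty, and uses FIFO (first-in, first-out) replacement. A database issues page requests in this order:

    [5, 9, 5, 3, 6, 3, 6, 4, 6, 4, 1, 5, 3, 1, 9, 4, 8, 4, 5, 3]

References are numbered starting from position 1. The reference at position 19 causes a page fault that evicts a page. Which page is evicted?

pos 1: 5: miss, frames [5]
pos 2: 9: miss, frames [5, 9]
pos 3: 5: hit
pos 4: 3: miss, frames [5, 9, 3]
pos 5: 6: miss, frames [5, 9, 3, 6]
pos 6: 3: hit
pos 7: 6: hit
pos 8: 4: miss, evict 5, frames [9, 3, 6, 4]
pos 9: 6: hit
pos 10: 4: hit
pos 11: 1: miss, evict 9, frames [3, 6, 4, 1]
pos 12: 5: miss, evict 3, frames [6, 4, 1, 5]
pos 13: 3: miss, evict 6, frames [4, 1, 5, 3]
pos 14: 1: hit
pos 15: 9: miss, evict 4, frames [1, 5, 3, 9]
pos 16: 4: miss, evict 1, frames [5, 3, 9, 4]
pos 17: 8: miss, evict 5, frames [3, 9, 4, 8]
pos 18: 4: hit
pos 19: 5: miss, evict 3, frames [9, 4, 8, 5]
At position 19, page 3 is evicted.

3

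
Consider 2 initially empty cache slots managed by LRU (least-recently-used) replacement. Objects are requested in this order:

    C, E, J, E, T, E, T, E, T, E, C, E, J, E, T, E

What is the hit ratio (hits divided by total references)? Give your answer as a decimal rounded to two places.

0.56

C → fault, frames (C)
E → fault, frames (C E)
J → fault, evict C, frames (E J)
E → hit
T → fault, evict J, frames (E T)
E → hit
T → hit
E → hit
T → hit
E → hit
C → fault, evict T, frames (E C)
E → hit
J → fault, evict C, frames (E J)
E → hit
T → fault, evict J, frames (E T)
E → hit
Hits: 9 of 16 references → 9/16 = 0.5625.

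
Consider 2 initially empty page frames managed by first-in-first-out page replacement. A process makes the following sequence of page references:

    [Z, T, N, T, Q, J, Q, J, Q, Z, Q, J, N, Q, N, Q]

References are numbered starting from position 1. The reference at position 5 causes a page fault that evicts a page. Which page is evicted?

T

pos 1: Z: fault, frames {Z}
pos 2: T: fault, frames {Z,T}
pos 3: N: fault, evict Z, frames {T,N}
pos 4: T: hit
pos 5: Q: fault, evict T, frames {N,Q}
At position 5, page T is evicted.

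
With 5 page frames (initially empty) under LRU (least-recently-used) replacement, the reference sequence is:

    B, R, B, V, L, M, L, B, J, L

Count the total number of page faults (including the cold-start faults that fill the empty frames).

6

B → fault, frames [B]
R → fault, frames [B, R]
B → hit
V → fault, frames [R, B, V]
L → fault, frames [R, B, V, L]
M → fault, frames [R, B, V, L, M]
L → hit
B → hit
J → fault, evict R, frames [V, M, L, B, J]
L → hit
Page faults: 6.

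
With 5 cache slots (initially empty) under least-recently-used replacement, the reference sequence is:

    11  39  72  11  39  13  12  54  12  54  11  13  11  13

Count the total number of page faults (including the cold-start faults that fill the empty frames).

11: miss, frames {11}
39: miss, frames {11,39}
72: miss, frames {11,39,72}
11: hit
39: hit
13: miss, frames {72,11,39,13}
12: miss, frames {72,11,39,13,12}
54: miss, evict 72, frames {11,39,13,12,54}
12: hit
54: hit
11: hit
13: hit
11: hit
13: hit
Page faults: 6.

6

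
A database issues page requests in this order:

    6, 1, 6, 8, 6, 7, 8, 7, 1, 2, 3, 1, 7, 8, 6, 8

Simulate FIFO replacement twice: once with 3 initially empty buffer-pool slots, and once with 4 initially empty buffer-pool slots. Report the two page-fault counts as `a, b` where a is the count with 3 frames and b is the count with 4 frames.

10, 9

3 frames: F F . F . F . . . F F F F F F . → 10 faults.
4 frames: F F . F . F . . . F F F . F F . → 9 faults.
9 < 10: adding a frame reduced faults, as is typical.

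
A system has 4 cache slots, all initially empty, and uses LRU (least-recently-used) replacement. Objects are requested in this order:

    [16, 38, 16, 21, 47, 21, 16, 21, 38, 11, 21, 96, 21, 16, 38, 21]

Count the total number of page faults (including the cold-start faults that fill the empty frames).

8

16 → fault, frames {16}
38 → fault, frames {16,38}
16 → hit
21 → fault, frames {38,16,21}
47 → fault, frames {38,16,21,47}
21 → hit
16 → hit
21 → hit
38 → hit
11 → fault, evict 47, frames {16,21,38,11}
21 → hit
96 → fault, evict 16, frames {38,11,21,96}
21 → hit
16 → fault, evict 38, frames {11,96,21,16}
38 → fault, evict 11, frames {96,21,16,38}
21 → hit
Page faults: 8.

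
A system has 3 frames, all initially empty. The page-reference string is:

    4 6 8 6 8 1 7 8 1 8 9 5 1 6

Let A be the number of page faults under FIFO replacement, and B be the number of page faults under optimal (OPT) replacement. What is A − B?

Under FIFO: F F F . . F F . . . F F F F → 9 faults.
Under OPT: F F F . . F F . . . F F . F → 8 faults.
A − B = 9 − 8 = 1.

1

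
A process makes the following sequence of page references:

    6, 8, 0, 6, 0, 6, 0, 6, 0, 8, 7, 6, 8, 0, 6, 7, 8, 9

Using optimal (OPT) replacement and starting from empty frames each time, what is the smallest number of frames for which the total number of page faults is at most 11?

f=1: 18 faults
f=2: 10 faults
f=3: 7 faults
f=4: 5 faults
f=5: 5 faults
Smallest f with faults ≤ 11 is 2.

2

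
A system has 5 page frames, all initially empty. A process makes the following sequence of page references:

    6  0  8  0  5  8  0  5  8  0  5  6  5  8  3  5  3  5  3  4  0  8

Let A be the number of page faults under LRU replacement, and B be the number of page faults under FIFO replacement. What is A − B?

Under LRU: F F F . F . . . . . . . . . F . . . . F F . → 7 faults.
Under FIFO: F F F . F . . . . . . . . . F . . . . F . . → 6 faults.
A − B = 7 − 6 = 1.

1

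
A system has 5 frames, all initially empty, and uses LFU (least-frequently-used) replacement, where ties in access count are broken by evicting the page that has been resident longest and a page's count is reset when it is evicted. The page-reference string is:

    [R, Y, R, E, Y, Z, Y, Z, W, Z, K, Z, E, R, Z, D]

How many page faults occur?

8

R -> miss, frames [R]
Y -> miss, frames [R, Y]
R -> hit
E -> miss, frames [R, Y, E]
Y -> hit
Z -> miss, frames [R, Y, E, Z]
Y -> hit
Z -> hit
W -> miss, frames [R, Y, E, Z, W]
Z -> hit
K -> miss, evict E, frames [R, Y, Z, W, K]
Z -> hit
E -> miss, evict W, frames [R, Y, Z, K, E]
R -> hit
Z -> hit
D -> miss, evict K, frames [R, Y, Z, E, D]
Page faults: 8.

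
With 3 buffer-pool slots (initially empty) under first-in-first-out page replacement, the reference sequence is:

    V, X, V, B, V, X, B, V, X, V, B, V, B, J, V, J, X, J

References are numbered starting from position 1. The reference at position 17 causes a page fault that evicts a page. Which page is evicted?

pos 1: V: miss, frames (V)
pos 2: X: miss, frames (V X)
pos 3: V: hit
pos 4: B: miss, frames (V X B)
pos 5: V: hit
pos 6: X: hit
pos 7: B: hit
pos 8: V: hit
pos 9: X: hit
pos 10: V: hit
pos 11: B: hit
pos 12: V: hit
pos 13: B: hit
pos 14: J: miss, evict V, frames (X B J)
pos 15: V: miss, evict X, frames (B J V)
pos 16: J: hit
pos 17: X: miss, evict B, frames (J V X)
At position 17, page B is evicted.

B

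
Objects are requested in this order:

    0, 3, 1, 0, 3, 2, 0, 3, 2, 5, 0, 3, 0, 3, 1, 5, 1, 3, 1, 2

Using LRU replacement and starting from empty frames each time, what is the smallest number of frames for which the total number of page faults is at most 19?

2

f=1: 20 faults
f=2: 16 faults
f=3: 10 faults
f=4: 7 faults
f=5: 5 faults
Smallest f with faults ≤ 19 is 2.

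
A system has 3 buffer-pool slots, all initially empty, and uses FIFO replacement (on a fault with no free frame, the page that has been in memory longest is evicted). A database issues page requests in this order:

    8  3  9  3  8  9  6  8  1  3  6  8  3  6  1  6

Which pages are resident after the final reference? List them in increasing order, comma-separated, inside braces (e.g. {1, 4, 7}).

{1, 6, 8}

8: miss, frames [8]
3: miss, frames [8, 3]
9: miss, frames [8, 3, 9]
3: hit
8: hit
9: hit
6: miss, evict 8, frames [3, 9, 6]
8: miss, evict 3, frames [9, 6, 8]
1: miss, evict 9, frames [6, 8, 1]
3: miss, evict 6, frames [8, 1, 3]
6: miss, evict 8, frames [1, 3, 6]
8: miss, evict 1, frames [3, 6, 8]
3: hit
6: hit
1: miss, evict 3, frames [6, 8, 1]
6: hit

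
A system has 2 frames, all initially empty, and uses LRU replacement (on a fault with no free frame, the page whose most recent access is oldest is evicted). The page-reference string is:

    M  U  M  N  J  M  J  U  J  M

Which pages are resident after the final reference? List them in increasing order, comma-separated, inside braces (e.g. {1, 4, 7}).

M → miss, frames (M)
U → miss, frames (M U)
M → hit
N → miss, evict U, frames (M N)
J → miss, evict M, frames (N J)
M → miss, evict N, frames (J M)
J → hit
U → miss, evict M, frames (J U)
J → hit
M → miss, evict U, frames (J M)

{J, M}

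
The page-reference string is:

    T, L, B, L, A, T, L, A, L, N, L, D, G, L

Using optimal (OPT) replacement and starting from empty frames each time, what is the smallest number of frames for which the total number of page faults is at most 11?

f=1: 14 faults
f=2: 9 faults
f=3: 7 faults
f=4: 7 faults
f=5: 7 faults
f=6: 7 faults
f=7: 7 faults
Smallest f with faults ≤ 11 is 2.

2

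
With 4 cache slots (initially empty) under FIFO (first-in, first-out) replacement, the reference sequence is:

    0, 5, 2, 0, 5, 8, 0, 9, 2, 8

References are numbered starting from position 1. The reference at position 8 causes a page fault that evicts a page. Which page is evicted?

pos 1: 0 → fault, frames {0}
pos 2: 5 → fault, frames {0,5}
pos 3: 2 → fault, frames {0,5,2}
pos 4: 0 → hit
pos 5: 5 → hit
pos 6: 8 → fault, frames {0,5,2,8}
pos 7: 0 → hit
pos 8: 9 → fault, evict 0, frames {5,2,8,9}
At position 8, page 0 is evicted.

0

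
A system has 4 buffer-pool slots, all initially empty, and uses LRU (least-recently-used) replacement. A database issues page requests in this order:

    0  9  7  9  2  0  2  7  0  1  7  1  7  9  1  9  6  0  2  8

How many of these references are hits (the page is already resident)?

0 -> fault, frames (0)
9 -> fault, frames (0 9)
7 -> fault, frames (0 9 7)
9 -> hit
2 -> fault, frames (0 7 9 2)
0 -> hit
2 -> hit
7 -> hit
0 -> hit
1 -> fault, evict 9, frames (2 7 0 1)
7 -> hit
1 -> hit
7 -> hit
9 -> fault, evict 2, frames (0 1 7 9)
1 -> hit
9 -> hit
6 -> fault, evict 0, frames (7 1 9 6)
0 -> fault, evict 7, frames (1 9 6 0)
2 -> fault, evict 1, frames (9 6 0 2)
8 -> fault, evict 9, frames (6 0 2 8)
Hits: 10.

10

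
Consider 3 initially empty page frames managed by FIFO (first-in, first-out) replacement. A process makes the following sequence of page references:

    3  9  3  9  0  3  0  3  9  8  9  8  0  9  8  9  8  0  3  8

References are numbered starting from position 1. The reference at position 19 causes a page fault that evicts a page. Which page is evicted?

pos 1: 3 -> fault, frames [3]
pos 2: 9 -> fault, frames [3, 9]
pos 3: 3 -> hit
pos 4: 9 -> hit
pos 5: 0 -> fault, frames [3, 9, 0]
pos 6: 3 -> hit
pos 7: 0 -> hit
pos 8: 3 -> hit
pos 9: 9 -> hit
pos 10: 8 -> fault, evict 3, frames [9, 0, 8]
pos 11: 9 -> hit
pos 12: 8 -> hit
pos 13: 0 -> hit
pos 14: 9 -> hit
pos 15: 8 -> hit
pos 16: 9 -> hit
pos 17: 8 -> hit
pos 18: 0 -> hit
pos 19: 3 -> fault, evict 9, frames [0, 8, 3]
At position 19, page 9 is evicted.

9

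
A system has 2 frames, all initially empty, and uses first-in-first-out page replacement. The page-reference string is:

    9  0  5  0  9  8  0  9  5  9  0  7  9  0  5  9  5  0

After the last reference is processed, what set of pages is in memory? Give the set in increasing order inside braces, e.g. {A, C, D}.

9: fault, frames [9]
0: fault, frames [9, 0]
5: fault, evict 9, frames [0, 5]
0: hit
9: fault, evict 0, frames [5, 9]
8: fault, evict 5, frames [9, 8]
0: fault, evict 9, frames [8, 0]
9: fault, evict 8, frames [0, 9]
5: fault, evict 0, frames [9, 5]
9: hit
0: fault, evict 9, frames [5, 0]
7: fault, evict 5, frames [0, 7]
9: fault, evict 0, frames [7, 9]
0: fault, evict 7, frames [9, 0]
5: fault, evict 9, frames [0, 5]
9: fault, evict 0, frames [5, 9]
5: hit
0: fault, evict 5, frames [9, 0]

{0, 9}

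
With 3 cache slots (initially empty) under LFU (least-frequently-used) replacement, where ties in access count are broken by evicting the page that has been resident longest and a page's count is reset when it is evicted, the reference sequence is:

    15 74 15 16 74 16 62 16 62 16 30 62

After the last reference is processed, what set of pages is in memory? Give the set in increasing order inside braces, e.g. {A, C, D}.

15: fault, frames {15}
74: fault, frames {15,74}
15: hit
16: fault, frames {15,74,16}
74: hit
16: hit
62: fault, evict 15, frames {74,16,62}
16: hit
62: hit
16: hit
30: fault, evict 74, frames {16,62,30}
62: hit

{16, 30, 62}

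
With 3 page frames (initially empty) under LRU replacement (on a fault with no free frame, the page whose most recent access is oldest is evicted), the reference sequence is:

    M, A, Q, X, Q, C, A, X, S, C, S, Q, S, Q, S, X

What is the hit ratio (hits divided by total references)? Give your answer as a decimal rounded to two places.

0.31

M → fault, frames (M)
A → fault, frames (M A)
Q → fault, frames (M A Q)
X → fault, evict M, frames (A Q X)
Q → hit
C → fault, evict A, frames (X Q C)
A → fault, evict X, frames (Q C A)
X → fault, evict Q, frames (C A X)
S → fault, evict C, frames (A X S)
C → fault, evict A, frames (X S C)
S → hit
Q → fault, evict X, frames (C S Q)
S → hit
Q → hit
S → hit
X → fault, evict C, frames (Q S X)
Hits: 5 of 16 references → 5/16 = 0.3125.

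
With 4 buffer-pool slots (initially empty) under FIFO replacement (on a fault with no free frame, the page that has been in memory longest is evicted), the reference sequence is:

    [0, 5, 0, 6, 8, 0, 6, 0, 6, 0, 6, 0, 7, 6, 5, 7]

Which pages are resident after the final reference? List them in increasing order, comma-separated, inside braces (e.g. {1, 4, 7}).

0 -> miss, frames [0]
5 -> miss, frames [0, 5]
0 -> hit
6 -> miss, frames [0, 5, 6]
8 -> miss, frames [0, 5, 6, 8]
0 -> hit
6 -> hit
0 -> hit
6 -> hit
0 -> hit
6 -> hit
0 -> hit
7 -> miss, evict 0, frames [5, 6, 8, 7]
6 -> hit
5 -> hit
7 -> hit

{5, 6, 7, 8}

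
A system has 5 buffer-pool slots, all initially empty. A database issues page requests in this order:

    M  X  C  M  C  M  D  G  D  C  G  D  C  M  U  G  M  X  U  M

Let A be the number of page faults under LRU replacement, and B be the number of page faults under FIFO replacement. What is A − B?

-1

Under LRU: F F F . . . F F . . . . . . F . . F . . → 7 faults.
Under FIFO: F F F . . . F F . . . . . . F . F F . . → 8 faults.
A − B = 7 − 8 = -1.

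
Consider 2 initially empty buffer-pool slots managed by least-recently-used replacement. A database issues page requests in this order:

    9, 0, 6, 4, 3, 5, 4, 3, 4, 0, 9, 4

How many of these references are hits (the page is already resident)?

1

9 → miss, frames {9}
0 → miss, frames {9,0}
6 → miss, evict 9, frames {0,6}
4 → miss, evict 0, frames {6,4}
3 → miss, evict 6, frames {4,3}
5 → miss, evict 4, frames {3,5}
4 → miss, evict 3, frames {5,4}
3 → miss, evict 5, frames {4,3}
4 → hit
0 → miss, evict 3, frames {4,0}
9 → miss, evict 4, frames {0,9}
4 → miss, evict 0, frames {9,4}
Hits: 1.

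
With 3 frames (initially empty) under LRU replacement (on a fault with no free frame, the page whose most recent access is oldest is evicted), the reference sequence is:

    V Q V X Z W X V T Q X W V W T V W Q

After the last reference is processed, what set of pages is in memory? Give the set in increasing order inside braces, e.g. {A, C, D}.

{Q, V, W}

V: miss, frames {V}
Q: miss, frames {V,Q}
V: hit
X: miss, frames {Q,V,X}
Z: miss, evict Q, frames {V,X,Z}
W: miss, evict V, frames {X,Z,W}
X: hit
V: miss, evict Z, frames {W,X,V}
T: miss, evict W, frames {X,V,T}
Q: miss, evict X, frames {V,T,Q}
X: miss, evict V, frames {T,Q,X}
W: miss, evict T, frames {Q,X,W}
V: miss, evict Q, frames {X,W,V}
W: hit
T: miss, evict X, frames {V,W,T}
V: hit
W: hit
Q: miss, evict T, frames {V,W,Q}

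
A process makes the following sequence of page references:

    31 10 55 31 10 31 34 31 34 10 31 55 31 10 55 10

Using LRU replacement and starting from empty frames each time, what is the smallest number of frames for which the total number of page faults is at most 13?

f=1: 16 faults
f=2: 11 faults
f=3: 5 faults
f=4: 4 faults
Smallest f with faults ≤ 13 is 2.

2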